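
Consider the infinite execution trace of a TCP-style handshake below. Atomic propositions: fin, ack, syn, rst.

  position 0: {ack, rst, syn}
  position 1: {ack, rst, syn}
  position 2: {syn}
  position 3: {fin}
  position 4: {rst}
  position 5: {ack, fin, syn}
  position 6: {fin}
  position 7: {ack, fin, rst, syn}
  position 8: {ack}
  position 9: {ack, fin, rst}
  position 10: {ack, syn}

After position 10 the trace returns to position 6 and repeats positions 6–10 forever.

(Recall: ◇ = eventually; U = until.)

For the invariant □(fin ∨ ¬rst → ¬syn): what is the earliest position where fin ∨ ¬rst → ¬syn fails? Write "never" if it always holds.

Check fin ∨ ¬rst → ¬syn at each position in order: 0 ✓, 1 ✓.
At position 2 the labels are {syn}, so fin ∨ ¬rst → ¬syn is false there. This is the first violation.

2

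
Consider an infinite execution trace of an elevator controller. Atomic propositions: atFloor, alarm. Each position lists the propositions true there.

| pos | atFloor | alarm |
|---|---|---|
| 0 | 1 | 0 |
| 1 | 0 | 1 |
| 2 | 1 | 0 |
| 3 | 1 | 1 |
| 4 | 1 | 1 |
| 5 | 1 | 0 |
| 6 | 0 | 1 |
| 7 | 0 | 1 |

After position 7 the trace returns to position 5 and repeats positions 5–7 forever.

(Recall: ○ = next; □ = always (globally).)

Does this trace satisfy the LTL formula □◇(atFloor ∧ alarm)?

Does not hold

◇(atFloor ∧ alarm) must hold at every position from 0 onward. It fails at position 5, so □◇(atFloor ∧ alarm) is false.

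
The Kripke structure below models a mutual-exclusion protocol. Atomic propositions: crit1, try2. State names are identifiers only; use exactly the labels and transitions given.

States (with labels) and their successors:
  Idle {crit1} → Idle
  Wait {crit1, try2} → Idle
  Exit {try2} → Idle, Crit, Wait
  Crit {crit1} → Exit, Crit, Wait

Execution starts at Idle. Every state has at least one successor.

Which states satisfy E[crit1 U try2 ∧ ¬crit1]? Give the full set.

States satisfying crit1: {Idle, Wait, Crit}.
States satisfying try2 ∧ ¬crit1: {Exit}.
States satisfying E[crit1 U try2 ∧ ¬crit1]: {Exit, Crit}.

{Exit, Crit}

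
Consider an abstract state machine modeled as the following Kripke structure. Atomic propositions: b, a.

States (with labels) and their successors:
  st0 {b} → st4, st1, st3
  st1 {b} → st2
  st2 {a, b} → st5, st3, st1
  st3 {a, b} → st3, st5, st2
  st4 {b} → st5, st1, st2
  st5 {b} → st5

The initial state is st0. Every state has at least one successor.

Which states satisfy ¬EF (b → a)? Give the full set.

States satisfying b → a: {st2, st3}.
States satisfying EF (b → a): {st0, st1, st2, st3, st4}.
States satisfying ¬EF (b → a): {st5}.

{st5}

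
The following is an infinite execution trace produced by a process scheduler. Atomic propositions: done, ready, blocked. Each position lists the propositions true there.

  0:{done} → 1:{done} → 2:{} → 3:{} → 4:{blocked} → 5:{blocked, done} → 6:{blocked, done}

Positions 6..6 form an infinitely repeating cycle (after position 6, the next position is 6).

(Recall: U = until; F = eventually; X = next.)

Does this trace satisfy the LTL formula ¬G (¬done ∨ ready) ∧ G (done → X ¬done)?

done → X ¬done must hold at every position from 0 onward. It fails at position 0, so G (done → X ¬done) is false.
Positions where done holds: 0, 1, 5, 6.
Check X ¬done at each: 0→fails, 1→ok, 5→fails, 6→fails.
At position 0: ¬G (¬done ∨ ready) is true; G (done → X ¬done) is false; so ¬G (¬done ∨ ready) ∧ G (done → X ¬done) is false.

Violated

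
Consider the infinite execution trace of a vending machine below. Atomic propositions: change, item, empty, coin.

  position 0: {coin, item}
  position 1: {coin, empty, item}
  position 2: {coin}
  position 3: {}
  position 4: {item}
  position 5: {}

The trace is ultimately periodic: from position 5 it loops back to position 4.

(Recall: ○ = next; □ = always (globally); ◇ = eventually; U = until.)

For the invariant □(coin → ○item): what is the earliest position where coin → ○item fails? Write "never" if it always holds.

1

Check coin → ○item at each position in order: 0 ✓.
At position 1 the labels are {coin, empty, item} and the next position 2 has {coin}, so coin → ○item is false there. This is the first violation.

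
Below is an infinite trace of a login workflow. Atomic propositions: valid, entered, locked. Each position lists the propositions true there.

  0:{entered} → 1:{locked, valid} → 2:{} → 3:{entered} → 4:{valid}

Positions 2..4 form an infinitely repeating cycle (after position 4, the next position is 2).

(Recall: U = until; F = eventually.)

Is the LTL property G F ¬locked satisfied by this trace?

Holds

F ¬locked holds at every position 0..4, and those are all positions ever visited, so G F ¬locked holds.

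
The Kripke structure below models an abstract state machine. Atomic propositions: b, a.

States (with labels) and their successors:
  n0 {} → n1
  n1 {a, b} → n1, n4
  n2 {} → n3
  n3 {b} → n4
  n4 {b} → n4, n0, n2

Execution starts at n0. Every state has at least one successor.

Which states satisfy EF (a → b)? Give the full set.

States satisfying a → b: {n0, n1, n2, n3, n4}.
States satisfying EF (a → b): {n0, n1, n2, n3, n4}.

{n0, n1, n2, n3, n4}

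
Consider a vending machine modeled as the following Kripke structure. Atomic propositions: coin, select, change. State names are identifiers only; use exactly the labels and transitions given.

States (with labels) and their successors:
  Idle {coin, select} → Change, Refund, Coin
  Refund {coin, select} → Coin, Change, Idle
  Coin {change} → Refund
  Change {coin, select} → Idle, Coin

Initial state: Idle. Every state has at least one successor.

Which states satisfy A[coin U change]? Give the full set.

{Coin}

States satisfying coin: {Idle, Refund, Change}.
States satisfying change: {Coin}.
States satisfying A[coin U change]: {Coin}.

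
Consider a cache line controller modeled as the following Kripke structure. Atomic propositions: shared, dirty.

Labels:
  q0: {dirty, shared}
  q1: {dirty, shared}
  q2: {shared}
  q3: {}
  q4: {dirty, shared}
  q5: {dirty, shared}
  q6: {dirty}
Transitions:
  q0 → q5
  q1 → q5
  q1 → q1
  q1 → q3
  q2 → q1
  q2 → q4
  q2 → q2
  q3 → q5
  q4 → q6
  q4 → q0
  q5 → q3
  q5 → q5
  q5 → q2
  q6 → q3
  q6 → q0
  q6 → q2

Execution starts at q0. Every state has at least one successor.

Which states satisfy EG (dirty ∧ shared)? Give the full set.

{q0, q1, q4, q5}

States satisfying dirty ∧ shared: {q0, q1, q4, q5}.
States satisfying EG (dirty ∧ shared): {q0, q1, q4, q5}.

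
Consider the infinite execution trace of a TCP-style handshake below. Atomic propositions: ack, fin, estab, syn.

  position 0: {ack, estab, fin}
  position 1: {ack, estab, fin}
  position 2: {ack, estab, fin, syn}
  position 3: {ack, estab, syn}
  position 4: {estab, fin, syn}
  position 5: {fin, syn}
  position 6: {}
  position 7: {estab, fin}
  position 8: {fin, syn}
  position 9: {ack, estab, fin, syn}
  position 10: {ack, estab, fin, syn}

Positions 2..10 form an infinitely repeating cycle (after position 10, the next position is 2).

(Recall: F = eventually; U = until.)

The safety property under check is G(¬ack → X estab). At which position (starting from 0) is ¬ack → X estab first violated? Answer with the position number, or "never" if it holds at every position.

Check ¬ack → X estab at each position in order: 0 ✓, 1 ✓, 2 ✓, 3 ✓.
At position 4 the labels are {estab, fin, syn} and the next position 5 has {fin, syn}, so ¬ack → X estab is false there. This is the first violation.

4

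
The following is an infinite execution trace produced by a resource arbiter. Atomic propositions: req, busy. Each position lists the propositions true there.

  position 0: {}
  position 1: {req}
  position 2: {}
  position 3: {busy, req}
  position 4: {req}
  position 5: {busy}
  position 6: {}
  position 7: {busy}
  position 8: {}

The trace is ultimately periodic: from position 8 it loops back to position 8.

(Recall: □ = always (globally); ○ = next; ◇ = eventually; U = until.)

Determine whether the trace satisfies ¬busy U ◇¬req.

Holds

Walking from position 0: ◇¬req first holds at position 0, and ¬busy holds at every earlier position along the way, so ¬busy U ◇¬req holds.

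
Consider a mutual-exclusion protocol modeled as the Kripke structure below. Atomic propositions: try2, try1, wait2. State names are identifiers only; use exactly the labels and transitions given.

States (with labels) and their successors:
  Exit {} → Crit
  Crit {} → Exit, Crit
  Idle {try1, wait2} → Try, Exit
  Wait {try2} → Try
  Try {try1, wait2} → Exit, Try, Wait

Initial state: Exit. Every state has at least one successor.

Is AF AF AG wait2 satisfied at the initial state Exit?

States satisfying AF AG wait2: ∅.
States satisfying AF AF AG wait2: ∅.
There is a path from Exit along which AF AG wait2 never holds.
Exit ∉ Sat(AF AF AG wait2).

No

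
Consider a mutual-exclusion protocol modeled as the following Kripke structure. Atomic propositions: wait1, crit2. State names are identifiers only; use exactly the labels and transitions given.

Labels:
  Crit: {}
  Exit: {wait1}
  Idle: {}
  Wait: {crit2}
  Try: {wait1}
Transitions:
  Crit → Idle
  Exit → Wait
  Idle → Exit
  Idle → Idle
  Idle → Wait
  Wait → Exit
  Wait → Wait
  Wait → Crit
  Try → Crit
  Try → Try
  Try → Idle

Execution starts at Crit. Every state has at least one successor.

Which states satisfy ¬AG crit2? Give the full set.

{Crit, Exit, Idle, Wait, Try}

States satisfying crit2: {Wait}.
States satisfying AG crit2: ∅.
States satisfying ¬AG crit2: {Crit, Exit, Idle, Wait, Try}.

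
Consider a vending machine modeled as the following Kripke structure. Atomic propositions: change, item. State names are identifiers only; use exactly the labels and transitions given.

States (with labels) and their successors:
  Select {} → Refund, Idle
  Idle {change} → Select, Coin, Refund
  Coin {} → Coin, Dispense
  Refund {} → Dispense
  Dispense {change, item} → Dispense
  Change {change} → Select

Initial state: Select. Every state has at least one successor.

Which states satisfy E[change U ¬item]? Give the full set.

States satisfying change: {Idle, Dispense, Change}.
States satisfying ¬item: {Select, Idle, Coin, Refund, Change}.
States satisfying E[change U ¬item]: {Select, Idle, Coin, Refund, Change}.

{Select, Idle, Coin, Refund, Change}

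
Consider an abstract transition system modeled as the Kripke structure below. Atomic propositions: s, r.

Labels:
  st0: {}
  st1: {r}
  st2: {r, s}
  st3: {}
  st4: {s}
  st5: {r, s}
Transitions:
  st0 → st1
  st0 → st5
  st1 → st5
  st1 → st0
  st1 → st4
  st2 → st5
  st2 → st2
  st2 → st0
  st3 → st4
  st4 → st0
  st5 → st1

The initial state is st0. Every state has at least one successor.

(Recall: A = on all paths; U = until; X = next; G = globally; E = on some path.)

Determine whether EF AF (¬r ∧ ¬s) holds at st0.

States satisfying AF (¬r ∧ ¬s): {st0, st3, st4}.
States satisfying EF AF (¬r ∧ ¬s): {st0, st1, st2, st3, st4, st5}.
Some path from st0 reaches a state where AF (¬r ∧ ¬s) holds.
st0 ∈ Sat(EF AF (¬r ∧ ¬s)).

Satisfied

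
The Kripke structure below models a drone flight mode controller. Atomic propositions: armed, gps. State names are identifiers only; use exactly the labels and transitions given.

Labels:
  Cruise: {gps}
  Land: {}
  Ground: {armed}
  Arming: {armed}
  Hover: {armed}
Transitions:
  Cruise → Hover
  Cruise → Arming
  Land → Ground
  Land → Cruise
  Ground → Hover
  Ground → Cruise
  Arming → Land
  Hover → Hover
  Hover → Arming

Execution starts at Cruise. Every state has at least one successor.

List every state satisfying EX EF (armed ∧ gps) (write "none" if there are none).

none

States satisfying EF (armed ∧ gps): ∅.
States satisfying EX EF (armed ∧ gps): ∅.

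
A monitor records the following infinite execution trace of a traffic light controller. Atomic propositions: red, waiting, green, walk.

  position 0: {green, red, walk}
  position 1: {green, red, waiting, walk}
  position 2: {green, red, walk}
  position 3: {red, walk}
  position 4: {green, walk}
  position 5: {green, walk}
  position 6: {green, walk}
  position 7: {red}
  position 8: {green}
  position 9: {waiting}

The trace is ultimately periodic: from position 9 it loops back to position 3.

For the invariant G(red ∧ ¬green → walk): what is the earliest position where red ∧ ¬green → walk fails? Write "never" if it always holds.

Check red ∧ ¬green → walk at each position in order: 0 ✓, 1 ✓, 2 ✓, 3 ✓, 4 ✓, 5 ✓, 6 ✓.
At position 7 the labels are {red}, so red ∧ ¬green → walk is false there. This is the first violation.

7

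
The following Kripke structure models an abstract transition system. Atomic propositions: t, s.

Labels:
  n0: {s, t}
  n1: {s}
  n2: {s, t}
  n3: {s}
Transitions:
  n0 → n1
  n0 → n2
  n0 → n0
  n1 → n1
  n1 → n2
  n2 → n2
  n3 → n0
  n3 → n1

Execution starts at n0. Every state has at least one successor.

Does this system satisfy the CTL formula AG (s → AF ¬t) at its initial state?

States satisfying s → AF ¬t: {n1, n3}.
States satisfying AG (s → AF ¬t): ∅.
n0 is reachable from n0 and violates s → AF ¬t, so AG fails at n0.
n0 ∉ Sat(AG (s → AF ¬t)).

Does not hold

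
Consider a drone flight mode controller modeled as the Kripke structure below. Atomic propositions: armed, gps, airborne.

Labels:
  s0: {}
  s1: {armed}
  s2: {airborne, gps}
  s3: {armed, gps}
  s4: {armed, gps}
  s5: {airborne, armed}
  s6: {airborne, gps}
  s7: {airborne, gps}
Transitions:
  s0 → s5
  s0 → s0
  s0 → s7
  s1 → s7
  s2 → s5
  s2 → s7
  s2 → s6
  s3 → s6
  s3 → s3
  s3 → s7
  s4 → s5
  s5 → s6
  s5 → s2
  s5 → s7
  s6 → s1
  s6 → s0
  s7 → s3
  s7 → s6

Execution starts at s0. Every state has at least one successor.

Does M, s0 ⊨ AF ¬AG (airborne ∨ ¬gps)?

States satisfying ¬AG (airborne ∨ ¬gps): {s0, s1, s2, s3, s4, s5, s6, s7}.
States satisfying AF ¬AG (airborne ∨ ¬gps): {s0, s1, s2, s3, s4, s5, s6, s7}.
s0 ∈ Sat(AF ¬AG (airborne ∨ ¬gps)).

Satisfied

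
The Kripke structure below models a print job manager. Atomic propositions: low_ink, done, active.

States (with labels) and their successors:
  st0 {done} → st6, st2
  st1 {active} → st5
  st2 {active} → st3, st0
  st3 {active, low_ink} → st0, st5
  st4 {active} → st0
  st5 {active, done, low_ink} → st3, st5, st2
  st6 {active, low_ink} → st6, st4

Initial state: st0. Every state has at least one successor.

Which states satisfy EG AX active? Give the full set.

States satisfying AX active: {st0, st1, st5, st6}.
States satisfying EG AX active: {st0, st1, st5, st6}.

{st0, st1, st5, st6}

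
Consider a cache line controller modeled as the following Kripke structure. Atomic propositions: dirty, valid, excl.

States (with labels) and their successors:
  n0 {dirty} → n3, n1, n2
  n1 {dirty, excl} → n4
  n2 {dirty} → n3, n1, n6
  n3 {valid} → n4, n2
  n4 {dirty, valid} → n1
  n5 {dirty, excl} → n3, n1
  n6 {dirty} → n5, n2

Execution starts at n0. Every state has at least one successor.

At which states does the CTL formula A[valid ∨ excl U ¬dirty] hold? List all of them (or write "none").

{n3}

States satisfying valid ∨ excl: {n1, n3, n4, n5}.
States satisfying ¬dirty: {n3}.
States satisfying A[valid ∨ excl U ¬dirty]: {n3}.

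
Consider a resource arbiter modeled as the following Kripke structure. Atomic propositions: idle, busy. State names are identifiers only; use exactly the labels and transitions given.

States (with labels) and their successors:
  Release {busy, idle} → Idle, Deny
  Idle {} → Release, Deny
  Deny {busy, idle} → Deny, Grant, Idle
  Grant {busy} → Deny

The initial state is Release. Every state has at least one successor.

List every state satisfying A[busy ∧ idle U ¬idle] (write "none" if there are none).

{Idle, Grant}

States satisfying busy ∧ idle: {Release, Deny}.
States satisfying ¬idle: {Idle, Grant}.
States satisfying A[busy ∧ idle U ¬idle]: {Idle, Grant}.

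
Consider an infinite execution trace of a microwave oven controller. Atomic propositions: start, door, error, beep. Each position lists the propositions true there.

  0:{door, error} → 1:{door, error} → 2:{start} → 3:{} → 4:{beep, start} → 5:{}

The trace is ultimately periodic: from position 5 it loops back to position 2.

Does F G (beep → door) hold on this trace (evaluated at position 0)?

G (beep → door) is false at every position 0..5, so it never becomes true and F G (beep → door) fails.

Violated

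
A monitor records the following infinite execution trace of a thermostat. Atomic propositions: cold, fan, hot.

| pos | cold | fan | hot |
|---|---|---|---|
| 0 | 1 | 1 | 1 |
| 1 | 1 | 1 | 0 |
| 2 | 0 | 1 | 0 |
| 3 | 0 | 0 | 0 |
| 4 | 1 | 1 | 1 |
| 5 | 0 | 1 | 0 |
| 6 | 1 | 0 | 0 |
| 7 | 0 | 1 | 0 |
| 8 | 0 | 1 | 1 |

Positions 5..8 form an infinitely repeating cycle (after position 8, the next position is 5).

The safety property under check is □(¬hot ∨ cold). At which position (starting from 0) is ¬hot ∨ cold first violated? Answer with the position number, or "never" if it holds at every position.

8

Check ¬hot ∨ cold at each position in order: 0 ✓, 1 ✓, 2 ✓, 3 ✓, 4 ✓, 5 ✓, 6 ✓, 7 ✓.
At position 8 the labels are {fan, hot}, so ¬hot ∨ cold is false there. This is the first violation.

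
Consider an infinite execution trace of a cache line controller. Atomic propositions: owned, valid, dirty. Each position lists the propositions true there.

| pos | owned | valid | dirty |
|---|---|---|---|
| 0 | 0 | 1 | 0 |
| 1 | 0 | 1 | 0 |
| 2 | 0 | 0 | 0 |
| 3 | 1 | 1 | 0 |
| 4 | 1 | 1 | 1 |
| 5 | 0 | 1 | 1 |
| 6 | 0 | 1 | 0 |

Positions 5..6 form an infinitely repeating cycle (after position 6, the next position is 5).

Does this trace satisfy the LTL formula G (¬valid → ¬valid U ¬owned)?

Yes

¬valid → ¬valid U ¬owned holds at every position 0..6, and those are all positions ever visited, so G (¬valid → ¬valid U ¬owned) holds.
Positions where ¬valid holds: 2.
Check ¬valid U ¬owned at each: 2→ok.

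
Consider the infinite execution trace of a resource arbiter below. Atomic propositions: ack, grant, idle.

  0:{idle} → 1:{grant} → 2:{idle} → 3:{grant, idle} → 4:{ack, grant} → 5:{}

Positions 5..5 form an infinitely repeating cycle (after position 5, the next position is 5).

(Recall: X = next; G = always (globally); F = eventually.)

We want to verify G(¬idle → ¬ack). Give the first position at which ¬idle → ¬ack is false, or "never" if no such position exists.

4

Check ¬idle → ¬ack at each position in order: 0 ✓, 1 ✓, 2 ✓, 3 ✓.
At position 4 the labels are {ack, grant}, so ¬idle → ¬ack is false there. This is the first violation.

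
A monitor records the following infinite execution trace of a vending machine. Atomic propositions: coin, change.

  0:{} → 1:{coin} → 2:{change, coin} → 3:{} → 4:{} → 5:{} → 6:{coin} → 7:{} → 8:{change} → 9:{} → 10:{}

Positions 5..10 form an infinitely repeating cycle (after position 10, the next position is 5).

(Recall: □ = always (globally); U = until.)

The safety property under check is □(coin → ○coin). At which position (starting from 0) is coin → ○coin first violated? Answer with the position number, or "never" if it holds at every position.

Check coin → ○coin at each position in order: 0 ✓, 1 ✓.
At position 2 the labels are {change, coin} and the next position 3 has {}, so coin → ○coin is false there. This is the first violation.

2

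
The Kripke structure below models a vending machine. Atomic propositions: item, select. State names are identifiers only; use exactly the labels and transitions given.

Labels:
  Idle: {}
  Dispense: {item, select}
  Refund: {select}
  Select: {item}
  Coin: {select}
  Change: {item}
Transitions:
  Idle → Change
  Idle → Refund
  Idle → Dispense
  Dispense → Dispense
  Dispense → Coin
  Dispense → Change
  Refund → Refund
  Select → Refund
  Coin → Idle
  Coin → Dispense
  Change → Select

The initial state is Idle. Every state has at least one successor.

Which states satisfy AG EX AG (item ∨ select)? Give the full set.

{Refund, Select, Change}

States satisfying EX AG (item ∨ select): {Idle, Dispense, Refund, Select, Change}.
States satisfying AG EX AG (item ∨ select): {Refund, Select, Change}.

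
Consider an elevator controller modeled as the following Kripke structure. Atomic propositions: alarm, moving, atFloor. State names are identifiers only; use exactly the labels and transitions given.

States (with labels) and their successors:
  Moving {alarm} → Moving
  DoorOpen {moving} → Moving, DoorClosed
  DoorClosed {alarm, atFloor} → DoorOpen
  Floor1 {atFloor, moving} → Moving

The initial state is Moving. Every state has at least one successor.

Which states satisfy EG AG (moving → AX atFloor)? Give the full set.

{Moving}

States satisfying AG (moving → AX atFloor): {Moving}.
States satisfying EG AG (moving → AX atFloor): {Moving}.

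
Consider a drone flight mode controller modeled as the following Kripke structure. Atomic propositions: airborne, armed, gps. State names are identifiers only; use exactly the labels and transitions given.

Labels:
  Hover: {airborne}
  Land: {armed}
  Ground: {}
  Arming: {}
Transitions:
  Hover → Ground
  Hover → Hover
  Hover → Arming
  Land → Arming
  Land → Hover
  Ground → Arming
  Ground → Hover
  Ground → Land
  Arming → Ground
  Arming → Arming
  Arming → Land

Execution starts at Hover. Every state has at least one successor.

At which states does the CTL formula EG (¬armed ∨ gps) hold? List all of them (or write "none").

States satisfying ¬armed ∨ gps: {Hover, Ground, Arming}.
States satisfying EG (¬armed ∨ gps): {Hover, Ground, Arming}.

{Hover, Ground, Arming}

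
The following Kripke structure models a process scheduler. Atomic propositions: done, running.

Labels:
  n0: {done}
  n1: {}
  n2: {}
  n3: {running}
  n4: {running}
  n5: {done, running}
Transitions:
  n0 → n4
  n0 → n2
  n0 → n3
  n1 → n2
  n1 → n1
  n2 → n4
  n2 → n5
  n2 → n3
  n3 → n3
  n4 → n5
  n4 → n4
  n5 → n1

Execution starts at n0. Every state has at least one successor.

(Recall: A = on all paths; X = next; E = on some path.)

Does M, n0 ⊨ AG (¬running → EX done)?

States satisfying ¬running → EX done: {n2, n3, n4, n5}.
States satisfying AG (¬running → EX done): {n3}.
n0 is reachable from n0 and violates ¬running → EX done, so AG fails at n0.
n0 ∉ Sat(AG (¬running → EX done)).

Violated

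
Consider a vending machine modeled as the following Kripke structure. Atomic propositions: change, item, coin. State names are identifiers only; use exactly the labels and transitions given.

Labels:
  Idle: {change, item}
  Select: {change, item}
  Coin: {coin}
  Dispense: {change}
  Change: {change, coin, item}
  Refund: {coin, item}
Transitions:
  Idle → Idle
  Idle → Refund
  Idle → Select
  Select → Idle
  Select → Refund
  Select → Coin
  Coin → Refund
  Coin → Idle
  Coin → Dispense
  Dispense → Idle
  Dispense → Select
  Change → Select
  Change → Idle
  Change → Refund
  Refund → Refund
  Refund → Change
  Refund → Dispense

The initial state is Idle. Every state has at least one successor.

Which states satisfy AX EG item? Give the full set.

{Idle, Dispense, Change}

States satisfying EG item: {Idle, Select, Change, Refund}.
States satisfying AX EG item: {Idle, Dispense, Change}.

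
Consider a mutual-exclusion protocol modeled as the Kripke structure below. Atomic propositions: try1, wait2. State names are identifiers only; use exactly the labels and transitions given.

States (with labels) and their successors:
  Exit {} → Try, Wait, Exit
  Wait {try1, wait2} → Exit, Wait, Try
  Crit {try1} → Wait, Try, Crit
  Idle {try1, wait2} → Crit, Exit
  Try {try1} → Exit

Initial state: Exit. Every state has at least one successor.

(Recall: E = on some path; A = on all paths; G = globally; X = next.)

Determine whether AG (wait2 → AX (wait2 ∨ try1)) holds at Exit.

States satisfying wait2 → AX (wait2 ∨ try1): {Exit, Crit, Try}.
States satisfying AG (wait2 → AX (wait2 ∨ try1)): ∅.
Wait is reachable from Exit and violates wait2 → AX (wait2 ∨ try1), so AG fails at Exit.
Exit ∉ Sat(AG (wait2 → AX (wait2 ∨ try1))).

No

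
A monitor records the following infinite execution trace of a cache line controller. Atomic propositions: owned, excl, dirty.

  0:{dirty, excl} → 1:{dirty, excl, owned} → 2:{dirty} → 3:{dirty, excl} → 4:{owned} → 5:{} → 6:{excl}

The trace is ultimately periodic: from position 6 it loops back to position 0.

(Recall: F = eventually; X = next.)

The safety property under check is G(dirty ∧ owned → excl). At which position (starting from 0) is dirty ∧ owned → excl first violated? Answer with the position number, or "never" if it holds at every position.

never

dirty ∧ owned → excl holds at every position 0..6, and those are all the positions the trace ever visits, so the invariant G(dirty ∧ owned → excl) is never violated.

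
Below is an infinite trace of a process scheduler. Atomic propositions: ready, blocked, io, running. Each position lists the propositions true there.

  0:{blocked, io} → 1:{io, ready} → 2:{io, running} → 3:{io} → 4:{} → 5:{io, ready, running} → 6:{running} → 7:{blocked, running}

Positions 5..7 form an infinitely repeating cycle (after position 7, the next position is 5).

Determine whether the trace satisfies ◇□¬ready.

□¬ready is false at every position 0..7, so it never becomes true and ◇□¬ready fails.

Violated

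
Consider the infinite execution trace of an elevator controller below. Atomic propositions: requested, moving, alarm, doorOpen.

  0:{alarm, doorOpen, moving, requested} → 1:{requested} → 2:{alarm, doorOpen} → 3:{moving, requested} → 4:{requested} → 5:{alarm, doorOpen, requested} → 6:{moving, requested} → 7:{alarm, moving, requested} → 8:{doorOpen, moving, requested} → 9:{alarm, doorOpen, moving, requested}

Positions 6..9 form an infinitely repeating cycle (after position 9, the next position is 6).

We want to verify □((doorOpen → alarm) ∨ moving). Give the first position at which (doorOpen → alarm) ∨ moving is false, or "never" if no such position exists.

never

(doorOpen → alarm) ∨ moving holds at every position 0..9, and those are all the positions the trace ever visits, so the invariant □((doorOpen → alarm) ∨ moving) is never violated.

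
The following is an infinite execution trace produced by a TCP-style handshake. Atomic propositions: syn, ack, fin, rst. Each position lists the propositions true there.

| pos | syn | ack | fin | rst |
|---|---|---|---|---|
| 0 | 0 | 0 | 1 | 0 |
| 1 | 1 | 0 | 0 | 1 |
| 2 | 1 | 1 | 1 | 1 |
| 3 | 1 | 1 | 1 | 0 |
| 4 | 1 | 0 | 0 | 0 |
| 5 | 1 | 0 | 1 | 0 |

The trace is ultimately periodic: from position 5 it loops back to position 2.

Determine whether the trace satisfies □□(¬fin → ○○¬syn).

Violated

□(¬fin → ○○¬syn) must hold at every position from 0 onward. It fails at position 0, so □□(¬fin → ○○¬syn) is false.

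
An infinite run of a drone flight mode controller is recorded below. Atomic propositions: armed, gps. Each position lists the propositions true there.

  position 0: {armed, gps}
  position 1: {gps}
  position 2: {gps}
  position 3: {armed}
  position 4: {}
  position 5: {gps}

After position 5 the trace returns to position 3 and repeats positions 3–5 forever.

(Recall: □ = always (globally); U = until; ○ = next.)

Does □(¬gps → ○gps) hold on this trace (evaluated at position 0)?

Violated

¬gps → ○gps must hold at every position from 0 onward. It fails at position 3, so □(¬gps → ○gps) is false.
Positions where ¬gps holds: 3, 4.
Check ○gps at each: 3→fails, 4→ok.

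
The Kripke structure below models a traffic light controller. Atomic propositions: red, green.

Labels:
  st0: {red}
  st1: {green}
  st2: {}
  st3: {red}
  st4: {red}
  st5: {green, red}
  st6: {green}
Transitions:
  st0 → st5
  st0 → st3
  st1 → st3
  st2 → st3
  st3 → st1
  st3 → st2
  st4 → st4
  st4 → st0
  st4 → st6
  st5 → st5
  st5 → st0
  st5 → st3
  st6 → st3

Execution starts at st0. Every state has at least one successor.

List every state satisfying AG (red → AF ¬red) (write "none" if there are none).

{st1, st2, st3, st6}

States satisfying red → AF ¬red: {st1, st2, st3, st6}.
States satisfying AG (red → AF ¬red): {st1, st2, st3, st6}.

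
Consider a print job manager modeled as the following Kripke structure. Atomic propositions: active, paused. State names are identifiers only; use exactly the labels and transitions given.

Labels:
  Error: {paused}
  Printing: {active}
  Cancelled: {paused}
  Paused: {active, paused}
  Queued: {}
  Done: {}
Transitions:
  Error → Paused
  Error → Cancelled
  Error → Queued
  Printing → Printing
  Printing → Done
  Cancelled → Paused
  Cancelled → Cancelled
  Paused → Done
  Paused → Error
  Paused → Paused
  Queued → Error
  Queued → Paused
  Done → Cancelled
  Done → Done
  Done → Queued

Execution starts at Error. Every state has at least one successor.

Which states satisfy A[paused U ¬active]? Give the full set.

States satisfying paused: {Error, Cancelled, Paused}.
States satisfying ¬active: {Error, Cancelled, Queued, Done}.
States satisfying A[paused U ¬active]: {Error, Cancelled, Queued, Done}.

{Error, Cancelled, Queued, Done}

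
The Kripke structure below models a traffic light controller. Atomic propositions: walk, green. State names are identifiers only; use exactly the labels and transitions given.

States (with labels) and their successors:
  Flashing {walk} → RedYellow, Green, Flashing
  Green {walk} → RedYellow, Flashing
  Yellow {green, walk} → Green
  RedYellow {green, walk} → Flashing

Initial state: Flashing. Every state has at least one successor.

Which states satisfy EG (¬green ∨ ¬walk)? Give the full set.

States satisfying ¬green ∨ ¬walk: {Flashing, Green}.
States satisfying EG (¬green ∨ ¬walk): {Flashing, Green}.

{Flashing, Green}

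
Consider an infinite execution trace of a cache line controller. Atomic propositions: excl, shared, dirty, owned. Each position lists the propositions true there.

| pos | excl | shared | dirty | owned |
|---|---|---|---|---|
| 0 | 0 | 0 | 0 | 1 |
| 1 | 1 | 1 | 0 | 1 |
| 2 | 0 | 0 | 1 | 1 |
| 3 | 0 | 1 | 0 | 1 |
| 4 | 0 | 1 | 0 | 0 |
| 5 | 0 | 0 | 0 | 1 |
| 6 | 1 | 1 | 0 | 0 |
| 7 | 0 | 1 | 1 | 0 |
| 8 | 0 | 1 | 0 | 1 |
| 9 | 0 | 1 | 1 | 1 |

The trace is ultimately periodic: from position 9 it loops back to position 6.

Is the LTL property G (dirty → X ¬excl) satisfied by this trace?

No

dirty → X ¬excl must hold at every position from 0 onward. It fails at position 9, so G (dirty → X ¬excl) is false.
Positions where dirty holds: 2, 7, 9.
Check X ¬excl at each: 2→ok, 7→ok, 9→fails.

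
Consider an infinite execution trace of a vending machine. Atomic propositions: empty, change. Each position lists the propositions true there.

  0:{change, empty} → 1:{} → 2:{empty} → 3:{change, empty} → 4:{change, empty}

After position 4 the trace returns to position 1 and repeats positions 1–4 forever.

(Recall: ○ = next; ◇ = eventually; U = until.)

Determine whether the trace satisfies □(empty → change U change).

No

empty → change U change must hold at every position from 0 onward. It fails at position 2, so □(empty → change U change) is false.
Positions where empty holds: 0, 2, 3, 4.
Check change U change at each: 0→ok, 2→fails, 3→ok, 4→ok.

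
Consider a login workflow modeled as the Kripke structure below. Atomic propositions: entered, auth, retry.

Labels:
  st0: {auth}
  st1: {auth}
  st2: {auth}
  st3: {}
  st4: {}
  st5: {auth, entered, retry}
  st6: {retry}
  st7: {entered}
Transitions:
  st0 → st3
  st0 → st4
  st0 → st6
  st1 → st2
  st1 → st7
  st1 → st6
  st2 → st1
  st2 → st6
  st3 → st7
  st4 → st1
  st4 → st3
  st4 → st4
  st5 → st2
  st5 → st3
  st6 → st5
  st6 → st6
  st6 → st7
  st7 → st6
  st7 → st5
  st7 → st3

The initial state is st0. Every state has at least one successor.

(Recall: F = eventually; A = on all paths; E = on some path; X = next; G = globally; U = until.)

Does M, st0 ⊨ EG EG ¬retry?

States satisfying EG ¬retry: {st0, st1, st2, st3, st4, st7}.
States satisfying EG EG ¬retry: {st0, st1, st2, st3, st4, st7}.
st0 ∈ Sat(EG EG ¬retry).

Holds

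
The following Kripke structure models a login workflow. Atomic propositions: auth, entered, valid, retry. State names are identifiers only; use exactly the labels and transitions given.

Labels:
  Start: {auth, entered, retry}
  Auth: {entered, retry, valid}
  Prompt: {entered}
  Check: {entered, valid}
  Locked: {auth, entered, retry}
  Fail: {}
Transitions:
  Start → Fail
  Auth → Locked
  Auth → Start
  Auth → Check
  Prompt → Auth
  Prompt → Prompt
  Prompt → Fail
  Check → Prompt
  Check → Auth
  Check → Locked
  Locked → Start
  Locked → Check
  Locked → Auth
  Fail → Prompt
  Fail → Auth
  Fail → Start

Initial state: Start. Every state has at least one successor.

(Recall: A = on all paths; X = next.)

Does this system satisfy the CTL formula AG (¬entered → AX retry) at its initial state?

Does not hold

States satisfying ¬entered → AX retry: {Start, Auth, Prompt, Check, Locked}.
States satisfying AG (¬entered → AX retry): ∅.
Fail is reachable from Start and violates ¬entered → AX retry, so AG fails at Start.
Start ∉ Sat(AG (¬entered → AX retry)).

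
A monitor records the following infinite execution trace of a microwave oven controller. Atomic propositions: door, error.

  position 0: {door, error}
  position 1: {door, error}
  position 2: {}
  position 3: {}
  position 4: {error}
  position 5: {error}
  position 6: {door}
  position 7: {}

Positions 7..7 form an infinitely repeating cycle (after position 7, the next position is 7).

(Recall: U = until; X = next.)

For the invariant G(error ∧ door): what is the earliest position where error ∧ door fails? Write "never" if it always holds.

2

Check error ∧ door at each position in order: 0 ✓, 1 ✓.
At position 2 the labels are {}, so error ∧ door is false there. This is the first violation.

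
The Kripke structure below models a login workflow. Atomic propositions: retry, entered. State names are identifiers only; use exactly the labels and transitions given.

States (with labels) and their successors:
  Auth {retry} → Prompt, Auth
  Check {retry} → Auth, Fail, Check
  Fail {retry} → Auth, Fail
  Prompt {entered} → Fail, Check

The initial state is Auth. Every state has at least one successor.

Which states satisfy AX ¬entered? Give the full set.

States satisfying ¬entered: {Auth, Check, Fail}.
States satisfying AX ¬entered: {Check, Fail, Prompt}.

{Check, Fail, Prompt}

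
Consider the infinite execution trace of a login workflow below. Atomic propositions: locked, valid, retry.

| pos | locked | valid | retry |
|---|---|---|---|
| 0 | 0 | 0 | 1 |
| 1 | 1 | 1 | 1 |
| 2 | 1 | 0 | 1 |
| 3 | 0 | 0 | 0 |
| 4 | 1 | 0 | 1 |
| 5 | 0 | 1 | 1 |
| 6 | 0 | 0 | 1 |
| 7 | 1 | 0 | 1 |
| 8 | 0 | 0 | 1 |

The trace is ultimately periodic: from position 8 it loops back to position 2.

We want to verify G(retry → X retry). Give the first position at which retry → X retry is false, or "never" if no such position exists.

Check retry → X retry at each position in order: 0 ✓, 1 ✓.
At position 2 the labels are {locked, retry} and the next position 3 has {}, so retry → X retry is false there. This is the first violation.

2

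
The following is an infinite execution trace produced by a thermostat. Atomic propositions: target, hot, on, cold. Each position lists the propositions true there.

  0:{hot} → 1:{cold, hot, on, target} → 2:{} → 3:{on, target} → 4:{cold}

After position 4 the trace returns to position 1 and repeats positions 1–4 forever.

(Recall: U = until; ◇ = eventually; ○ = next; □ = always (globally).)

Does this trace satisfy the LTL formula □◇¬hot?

◇¬hot holds at every position 0..4, and those are all positions ever visited, so □◇¬hot holds.

Holds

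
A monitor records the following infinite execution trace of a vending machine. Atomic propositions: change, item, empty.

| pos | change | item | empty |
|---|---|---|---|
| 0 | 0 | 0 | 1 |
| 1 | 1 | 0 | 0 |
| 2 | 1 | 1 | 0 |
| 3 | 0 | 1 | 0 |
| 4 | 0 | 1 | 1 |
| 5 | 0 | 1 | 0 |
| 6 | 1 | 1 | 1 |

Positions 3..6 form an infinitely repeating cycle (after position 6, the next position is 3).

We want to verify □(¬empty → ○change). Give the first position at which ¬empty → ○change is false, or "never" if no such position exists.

2

Check ¬empty → ○change at each position in order: 0 ✓, 1 ✓.
At position 2 the labels are {change, item} and the next position 3 has {item}, so ¬empty → ○change is false there. This is the first violation.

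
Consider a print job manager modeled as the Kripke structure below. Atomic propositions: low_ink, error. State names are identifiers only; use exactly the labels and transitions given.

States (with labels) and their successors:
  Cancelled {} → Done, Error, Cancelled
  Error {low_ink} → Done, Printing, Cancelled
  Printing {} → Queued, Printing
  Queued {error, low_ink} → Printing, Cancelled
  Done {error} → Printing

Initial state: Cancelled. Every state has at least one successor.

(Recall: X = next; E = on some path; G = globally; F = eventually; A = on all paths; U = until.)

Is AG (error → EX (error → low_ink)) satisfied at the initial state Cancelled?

States satisfying error → EX (error → low_ink): {Cancelled, Error, Printing, Queued, Done}.
States satisfying AG (error → EX (error → low_ink)): {Cancelled, Error, Printing, Queued, Done}.
Every state reachable from Cancelled satisfies error → EX (error → low_ink).
Cancelled ∈ Sat(AG (error → EX (error → low_ink))).

Holds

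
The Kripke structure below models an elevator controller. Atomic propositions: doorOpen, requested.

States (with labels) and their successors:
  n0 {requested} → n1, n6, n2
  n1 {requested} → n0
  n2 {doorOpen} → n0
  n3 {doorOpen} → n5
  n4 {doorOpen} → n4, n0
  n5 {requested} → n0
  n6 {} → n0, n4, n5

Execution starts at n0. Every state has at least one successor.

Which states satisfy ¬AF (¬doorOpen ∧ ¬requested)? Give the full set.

States satisfying ¬doorOpen ∧ ¬requested: {n6}.
States satisfying AF (¬doorOpen ∧ ¬requested): {n6}.
States satisfying ¬AF (¬doorOpen ∧ ¬requested): {n0, n1, n2, n3, n4, n5}.

{n0, n1, n2, n3, n4, n5}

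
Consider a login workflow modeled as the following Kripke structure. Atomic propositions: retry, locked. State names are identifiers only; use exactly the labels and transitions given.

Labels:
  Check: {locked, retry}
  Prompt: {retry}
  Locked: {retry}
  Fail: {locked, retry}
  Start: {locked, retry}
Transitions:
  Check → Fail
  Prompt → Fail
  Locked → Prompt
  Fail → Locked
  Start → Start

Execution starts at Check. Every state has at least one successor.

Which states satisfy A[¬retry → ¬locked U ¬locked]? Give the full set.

States satisfying ¬retry → ¬locked: {Check, Prompt, Locked, Fail, Start}.
States satisfying ¬locked: {Prompt, Locked}.
States satisfying A[¬retry → ¬locked U ¬locked]: {Check, Prompt, Locked, Fail}.

{Check, Prompt, Locked, Fail}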